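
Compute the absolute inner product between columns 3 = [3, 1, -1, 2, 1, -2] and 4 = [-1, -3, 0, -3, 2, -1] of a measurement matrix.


Inner product: 3*-1 + 1*-3 + -1*0 + 2*-3 + 1*2 + -2*-1
Products: [-3, -3, 0, -6, 2, 2]
Sum = -8.
|dot| = 8.

8


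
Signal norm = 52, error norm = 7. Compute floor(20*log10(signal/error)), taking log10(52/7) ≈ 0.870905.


||x||/||e|| = 52/7.
log10(52/7) ≈ 0.870905.
20*log10(||x||/||e||) ≈ 20*0.870905 = 17.4181.
floor(17.4181) = 17.

17


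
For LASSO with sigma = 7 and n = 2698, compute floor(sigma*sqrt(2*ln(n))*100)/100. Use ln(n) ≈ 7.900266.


ln(2698) ≈ 7.900266.
2*ln(n) ≈ 15.800532.
sqrt(2*ln(n)) ≈ sqrt(15.800532) ≈ 3.974988.
lambda ≈ 7*3.974988 = 27.824916.
floor(lambda*100)/100 = 27.82.

27.82


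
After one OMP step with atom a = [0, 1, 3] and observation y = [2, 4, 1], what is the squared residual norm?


a^T a = 10.
a^T y = 7.
coeff = 7/10 = 7/10.
||r||^2 = 161/10.

161/10


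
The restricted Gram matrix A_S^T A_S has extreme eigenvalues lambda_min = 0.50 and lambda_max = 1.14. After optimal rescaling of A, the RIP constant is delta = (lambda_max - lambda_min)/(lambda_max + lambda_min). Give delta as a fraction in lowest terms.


lambda_max - lambda_min = 1.14 - 0.50 = 0.64.
lambda_max + lambda_min = 1.14 + 0.50 = 1.64.
delta = 0.64/1.64 = 64/164 = 16/41.

16/41


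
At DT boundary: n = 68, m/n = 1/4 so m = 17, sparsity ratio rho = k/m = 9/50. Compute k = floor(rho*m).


m = 1/4*68 = 17.
rho = 9/50.
rho*m = 9/50*17 = 3.06.
k = floor(3.06) = 3.

3


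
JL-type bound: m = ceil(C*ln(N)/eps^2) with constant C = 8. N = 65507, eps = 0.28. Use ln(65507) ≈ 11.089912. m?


ln(65507) ≈ 11.089912.
eps^2 = 0.28^2 = 0.0784.
C*ln(N)/eps^2 ≈ 8*11.089912/0.0784 ≈ 1131.6237.
m = ceil(1131.6237) = 1132.

1132


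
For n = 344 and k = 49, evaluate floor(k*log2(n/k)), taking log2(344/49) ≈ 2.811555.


log2(n/k) = log2(344/49) ≈ 2.811555.
k*log2(n/k) ≈ 49*2.811555 = 137.766195.
floor(137.766195) = 137.

137


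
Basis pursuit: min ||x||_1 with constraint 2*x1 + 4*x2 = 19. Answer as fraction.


Axis intercepts:
  x1 = 19/2, x2 = 0: L1 = 19/2
  x1 = 0, x2 = 19/4: L1 = 19/4
x* = (0, 19/4)
||x*||_1 = 19/4.

19/4


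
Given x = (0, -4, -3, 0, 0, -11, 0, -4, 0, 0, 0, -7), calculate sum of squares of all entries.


Non-zero entries: [(1, -4), (2, -3), (5, -11), (7, -4), (11, -7)]
Squares: [16, 9, 121, 16, 49]
||x||_2^2 = sum = 211.

211


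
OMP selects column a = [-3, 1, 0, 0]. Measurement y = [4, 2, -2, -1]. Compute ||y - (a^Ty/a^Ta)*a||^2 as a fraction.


a^T a = 10.
a^T y = -10.
coeff = -10/10 = -1.
||r||^2 = 15.

15


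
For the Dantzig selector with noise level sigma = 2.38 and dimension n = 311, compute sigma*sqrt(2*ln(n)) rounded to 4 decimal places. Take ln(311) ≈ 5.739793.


ln(311) ≈ 5.739793.
2*ln(n) ≈ 11.479586.
sqrt(2*ln(n)) ≈ sqrt(11.479586) ≈ 3.388154.
threshold ≈ 2.38*3.388154 = 8.06380652 ≈ 8.0638.

8.0638


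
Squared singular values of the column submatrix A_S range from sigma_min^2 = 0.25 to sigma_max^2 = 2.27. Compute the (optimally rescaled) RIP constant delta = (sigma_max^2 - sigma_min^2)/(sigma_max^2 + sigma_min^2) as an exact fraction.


lambda_max - lambda_min = 2.27 - 0.25 = 2.02.
lambda_max + lambda_min = 2.27 + 0.25 = 2.52.
delta = 2.02/2.52 = 202/252 = 101/126.

101/126


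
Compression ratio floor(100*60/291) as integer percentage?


100*m/n = 100*60/291 ≈ 20.6186.
floor = 20.

20


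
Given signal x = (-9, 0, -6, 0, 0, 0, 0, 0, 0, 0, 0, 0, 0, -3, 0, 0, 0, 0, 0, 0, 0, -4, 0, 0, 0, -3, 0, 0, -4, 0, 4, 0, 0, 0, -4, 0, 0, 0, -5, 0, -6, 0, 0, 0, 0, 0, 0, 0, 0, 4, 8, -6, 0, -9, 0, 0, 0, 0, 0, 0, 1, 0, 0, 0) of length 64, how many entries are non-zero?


Non-zero positions: [0, 2, 13, 21, 25, 28, 30, 34, 38, 40, 49, 50, 51, 53, 60].
Sparsity = 15.

15


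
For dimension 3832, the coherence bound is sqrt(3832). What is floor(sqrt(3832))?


61^2 = 3721 <= 3832 < 3844 = 62^2, so 61 <= sqrt(3832) < 62.
floor(sqrt(3832)) = 61.

61


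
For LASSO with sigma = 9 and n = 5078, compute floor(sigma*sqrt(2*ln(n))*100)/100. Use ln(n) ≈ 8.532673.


ln(5078) ≈ 8.532673.
2*ln(n) ≈ 17.065346.
sqrt(2*ln(n)) ≈ sqrt(17.065346) ≈ 4.131022.
lambda ≈ 9*4.131022 = 37.179198.
floor(lambda*100)/100 = 37.17.

37.17


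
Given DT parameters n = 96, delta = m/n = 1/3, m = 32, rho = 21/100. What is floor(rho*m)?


m = 1/3*96 = 32.
rho = 21/100.
rho*m = 21/100*32 = 6.72.
k = floor(6.72) = 6.

6


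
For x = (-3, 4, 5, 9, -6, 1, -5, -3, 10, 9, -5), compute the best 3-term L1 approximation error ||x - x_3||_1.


Sorted |x_i| descending: [10, 9, 9, 6, 5, 5, 5, 4, 3, 3, 1]
Keep top 3: [10, 9, 9]
Tail entries: [6, 5, 5, 5, 4, 3, 3, 1]
L1 error = sum of tail = 32.

32


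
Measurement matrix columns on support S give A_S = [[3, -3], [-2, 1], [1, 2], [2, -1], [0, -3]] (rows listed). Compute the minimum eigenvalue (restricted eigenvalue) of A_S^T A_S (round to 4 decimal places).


A_S^T A_S = [[18, -11], [-11, 24]].
trace = 42.
det = 311.
disc = trace^2 - 4*det = 1764 - 4*311 = 520.
sqrt(520) ≈ 22.803509.
lam_min = (42 - sqrt(520))/2 ≈ (42 - 22.803509)/2 = 9.5982455 ≈ 9.5982.

9.5982


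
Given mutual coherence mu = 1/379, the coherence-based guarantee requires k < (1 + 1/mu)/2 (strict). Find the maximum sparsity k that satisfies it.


1/mu = 379.
1 + 1/mu = 380.
(1 + 1/mu)/2 = 190 is an integer and the inequality is strict, so k_max = 190 - 1 = 189.

189


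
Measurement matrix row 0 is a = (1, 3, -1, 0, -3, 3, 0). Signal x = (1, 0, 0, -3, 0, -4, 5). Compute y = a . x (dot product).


Non-zero terms: ['1*1', '0*-3', '3*-4', '0*5']
Products: [1, 0, -12, 0]
y = sum = -11.

-11


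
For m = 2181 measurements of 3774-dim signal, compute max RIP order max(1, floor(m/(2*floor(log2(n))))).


floor(log2(3774)) = 11.
2*11 = 22.
m/(2*floor(log2(n))) = 2181/22 ≈ 99.1364.
floor = 99.
k = max(1, 99) = 99.

99


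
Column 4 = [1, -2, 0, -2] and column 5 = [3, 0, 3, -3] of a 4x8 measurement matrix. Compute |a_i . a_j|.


Inner product: 1*3 + -2*0 + 0*3 + -2*-3
Products: [3, 0, 0, 6]
Sum = 9.
|dot| = 9.

9


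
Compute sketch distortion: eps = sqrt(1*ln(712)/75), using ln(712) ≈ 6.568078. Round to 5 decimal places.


ln(712) ≈ 6.568078.
1*ln(N)/m ≈ 1*6.568078/75 ≈ 0.08757437.
eps = sqrt(0.08757437) ≈ 0.2959297 ≈ 0.29593.

0.29593


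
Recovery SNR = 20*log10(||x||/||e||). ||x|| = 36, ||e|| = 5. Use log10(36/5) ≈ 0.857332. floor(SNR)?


||x||/||e|| = 36/5.
log10(36/5) ≈ 0.857332.
20*log10(||x||/||e||) ≈ 20*0.857332 = 17.14664.
floor(17.14664) = 17.

17


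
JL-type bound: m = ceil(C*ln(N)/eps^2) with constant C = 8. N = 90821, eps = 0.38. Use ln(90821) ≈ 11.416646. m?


ln(90821) ≈ 11.416646.
eps^2 = 0.38^2 = 0.1444.
C*ln(N)/eps^2 ≈ 8*11.416646/0.1444 ≈ 632.5012.
m = ceil(632.5012) = 633.

633


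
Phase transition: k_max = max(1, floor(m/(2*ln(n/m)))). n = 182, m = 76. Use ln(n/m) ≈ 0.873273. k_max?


n/m = 182/76 = 91/38.
ln(n/m) ≈ 0.873273.
2*ln(n/m) ≈ 1.746546.
m/(2*ln(n/m)) ≈ 76/1.746546 ≈ 43.5145.
floor = 43.
k_max = max(1, 43) = 43.

43


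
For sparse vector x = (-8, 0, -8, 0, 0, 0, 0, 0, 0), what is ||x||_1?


Non-zero entries: [(0, -8), (2, -8)]
Absolute values: [8, 8]
||x||_1 = sum = 16.

16


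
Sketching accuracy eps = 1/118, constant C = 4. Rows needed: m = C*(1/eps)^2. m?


1/eps = 118.
(1/eps)^2 = 13924.
m = 4*13924 = 55696.

55696


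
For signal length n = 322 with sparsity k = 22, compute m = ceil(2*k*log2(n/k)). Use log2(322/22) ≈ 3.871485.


log2(n/k) = log2(322/22) ≈ 3.871485.
2*k*log2(n/k) ≈ 2*22*3.871485 = 170.34534.
m = ceil(170.34534) = 171.

171


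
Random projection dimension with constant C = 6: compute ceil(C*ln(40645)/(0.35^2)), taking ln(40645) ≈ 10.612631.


ln(40645) ≈ 10.612631.
eps^2 = 0.35^2 = 0.1225.
C*ln(N)/eps^2 ≈ 6*10.612631/0.1225 ≈ 519.8023.
m = ceil(519.8023) = 520.

520


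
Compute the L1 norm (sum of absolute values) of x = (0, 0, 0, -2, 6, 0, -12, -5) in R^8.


Non-zero entries: [(3, -2), (4, 6), (6, -12), (7, -5)]
Absolute values: [2, 6, 12, 5]
||x||_1 = sum = 25.

25


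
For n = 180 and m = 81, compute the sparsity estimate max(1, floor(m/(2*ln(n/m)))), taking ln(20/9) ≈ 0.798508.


n/m = 180/81 = 20/9.
ln(n/m) ≈ 0.798508.
2*ln(n/m) ≈ 1.597016.
m/(2*ln(n/m)) ≈ 81/1.597016 ≈ 50.7196.
floor = 50.
k_max = max(1, 50) = 50.

50


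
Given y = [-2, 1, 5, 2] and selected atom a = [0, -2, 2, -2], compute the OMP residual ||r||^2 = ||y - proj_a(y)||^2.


a^T a = 12.
a^T y = 4.
coeff = 4/12 = 1/3.
||r||^2 = 98/3.

98/3


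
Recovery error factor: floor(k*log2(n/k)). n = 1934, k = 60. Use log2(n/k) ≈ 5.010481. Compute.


log2(n/k) = log2(1934/60) ≈ 5.010481.
k*log2(n/k) ≈ 60*5.010481 = 300.62886.
floor(300.62886) = 300.

300


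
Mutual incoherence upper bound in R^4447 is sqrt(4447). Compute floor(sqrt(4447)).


66^2 = 4356 <= 4447 < 4489 = 67^2, so 66 <= sqrt(4447) < 67.
floor(sqrt(4447)) = 66.

66


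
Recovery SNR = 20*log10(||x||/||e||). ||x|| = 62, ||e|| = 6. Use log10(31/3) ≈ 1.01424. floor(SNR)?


||x||/||e|| = 62/6 = 31/3.
log10(31/3) ≈ 1.01424.
20*log10(||x||/||e||) ≈ 20*1.01424 = 20.2848.
floor(20.2848) = 20.

20


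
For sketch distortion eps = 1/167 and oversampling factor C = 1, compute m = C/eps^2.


1/eps = 167.
(1/eps)^2 = 27889.
m = 1*27889 = 27889.

27889


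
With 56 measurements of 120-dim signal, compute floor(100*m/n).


100*m/n = 100*56/120 ≈ 46.6667.
floor = 46.

46


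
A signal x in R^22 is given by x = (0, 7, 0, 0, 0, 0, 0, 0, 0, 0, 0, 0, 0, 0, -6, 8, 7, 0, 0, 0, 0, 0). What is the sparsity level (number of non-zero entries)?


Non-zero positions: [1, 14, 15, 16].
Sparsity = 4.

4


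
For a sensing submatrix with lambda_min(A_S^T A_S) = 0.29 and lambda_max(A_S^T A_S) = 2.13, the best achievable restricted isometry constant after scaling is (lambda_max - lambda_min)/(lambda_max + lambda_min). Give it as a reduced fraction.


lambda_max - lambda_min = 2.13 - 0.29 = 1.84.
lambda_max + lambda_min = 2.13 + 0.29 = 2.42.
delta = 1.84/2.42 = 184/242 = 92/121.

92/121


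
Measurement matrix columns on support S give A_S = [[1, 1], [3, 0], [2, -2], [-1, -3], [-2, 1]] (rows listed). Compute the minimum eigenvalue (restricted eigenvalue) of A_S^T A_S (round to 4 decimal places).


A_S^T A_S = [[19, -2], [-2, 15]].
trace = 34.
det = 281.
disc = trace^2 - 4*det = 1156 - 4*281 = 32.
sqrt(32) ≈ 5.656854.
lam_min = (34 - sqrt(32))/2 ≈ (34 - 5.656854)/2 = 14.171573 ≈ 14.1716.

14.1716


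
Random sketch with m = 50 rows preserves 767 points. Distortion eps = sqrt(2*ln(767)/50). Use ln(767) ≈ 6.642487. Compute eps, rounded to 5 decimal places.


ln(767) ≈ 6.642487.
2*ln(N)/m ≈ 2*6.642487/50 ≈ 0.26569948.
eps = sqrt(0.26569948) ≈ 0.5154605 ≈ 0.51546.

0.51546


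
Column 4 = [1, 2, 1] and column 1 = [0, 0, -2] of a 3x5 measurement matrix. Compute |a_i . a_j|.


Inner product: 1*0 + 2*0 + 1*-2
Products: [0, 0, -2]
Sum = -2.
|dot| = 2.

2


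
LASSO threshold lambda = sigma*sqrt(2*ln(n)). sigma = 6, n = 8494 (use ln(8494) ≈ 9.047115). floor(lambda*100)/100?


ln(8494) ≈ 9.047115.
2*ln(n) ≈ 18.09423.
sqrt(2*ln(n)) ≈ sqrt(18.09423) ≈ 4.253731.
lambda ≈ 6*4.253731 = 25.522386.
floor(lambda*100)/100 = 25.52.

25.52


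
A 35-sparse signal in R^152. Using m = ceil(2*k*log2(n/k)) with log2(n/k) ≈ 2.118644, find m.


log2(n/k) = log2(152/35) ≈ 2.118644.
2*k*log2(n/k) ≈ 2*35*2.118644 = 148.30508.
m = ceil(148.30508) = 149.

149


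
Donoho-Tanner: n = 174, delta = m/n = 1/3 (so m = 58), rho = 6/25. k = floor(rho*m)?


m = 1/3*174 = 58.
rho = 6/25.
rho*m = 6/25*58 = 13.92.
k = floor(13.92) = 13.

13


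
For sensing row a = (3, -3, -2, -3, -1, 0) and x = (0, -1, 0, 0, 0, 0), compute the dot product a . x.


Non-zero terms: ['-3*-1']
Products: [3]
y = sum = 3.

3


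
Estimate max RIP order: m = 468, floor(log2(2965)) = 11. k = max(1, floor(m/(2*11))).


floor(log2(2965)) = 11.
2*11 = 22.
m/(2*floor(log2(n))) = 468/22 ≈ 21.2727.
floor = 21.
k = max(1, 21) = 21.

21


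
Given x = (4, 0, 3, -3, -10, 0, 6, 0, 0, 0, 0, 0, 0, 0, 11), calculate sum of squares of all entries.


Non-zero entries: [(0, 4), (2, 3), (3, -3), (4, -10), (6, 6), (14, 11)]
Squares: [16, 9, 9, 100, 36, 121]
||x||_2^2 = sum = 291.

291


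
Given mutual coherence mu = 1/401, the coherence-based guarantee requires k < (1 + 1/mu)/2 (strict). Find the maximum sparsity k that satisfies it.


1/mu = 401.
1 + 1/mu = 402.
(1 + 1/mu)/2 = 201 is an integer and the inequality is strict, so k_max = 201 - 1 = 200.

200


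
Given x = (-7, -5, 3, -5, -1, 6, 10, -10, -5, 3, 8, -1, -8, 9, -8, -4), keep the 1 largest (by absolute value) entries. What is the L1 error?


Sorted |x_i| descending: [10, 10, 9, 8, 8, 8, 7, 6, 5, 5, 5, 4, 3, 3, 1, 1]
Keep top 1: [10]
Tail entries: [10, 9, 8, 8, 8, 7, 6, 5, 5, 5, 4, 3, 3, 1, 1]
L1 error = sum of tail = 83.

83


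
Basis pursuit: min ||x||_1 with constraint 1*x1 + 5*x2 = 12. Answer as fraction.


Axis intercepts:
  x1 = 12, x2 = 0: L1 = 12
  x1 = 0, x2 = 12/5: L1 = 12/5
x* = (0, 12/5)
||x*||_1 = 12/5.

12/5


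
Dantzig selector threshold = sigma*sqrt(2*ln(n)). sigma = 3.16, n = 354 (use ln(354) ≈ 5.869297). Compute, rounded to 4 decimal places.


ln(354) ≈ 5.869297.
2*ln(n) ≈ 11.738594.
sqrt(2*ln(n)) ≈ sqrt(11.738594) ≈ 3.426163.
threshold ≈ 3.16*3.426163 = 10.82667508 ≈ 10.8267.

10.8267


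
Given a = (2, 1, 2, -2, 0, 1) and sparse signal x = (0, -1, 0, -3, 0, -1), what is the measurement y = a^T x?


Non-zero terms: ['1*-1', '-2*-3', '1*-1']
Products: [-1, 6, -1]
y = sum = 4.

4


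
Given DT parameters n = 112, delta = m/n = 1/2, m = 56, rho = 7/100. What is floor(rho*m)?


m = 1/2*112 = 56.
rho = 7/100.
rho*m = 7/100*56 = 3.92.
k = floor(3.92) = 3.

3


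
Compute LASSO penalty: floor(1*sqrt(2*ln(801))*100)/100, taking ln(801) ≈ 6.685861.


ln(801) ≈ 6.685861.
2*ln(n) ≈ 13.371722.
sqrt(2*ln(n)) ≈ sqrt(13.371722) ≈ 3.656737.
lambda ≈ 1*3.656737 = 3.656737.
floor(lambda*100)/100 = 3.65.

3.65


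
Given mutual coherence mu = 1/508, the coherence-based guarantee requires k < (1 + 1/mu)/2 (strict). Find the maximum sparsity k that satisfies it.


1/mu = 508.
1 + 1/mu = 509.
(1 + 1/mu)/2 = 254.5 is not an integer, so k_max = floor(254.5) = 254.

254


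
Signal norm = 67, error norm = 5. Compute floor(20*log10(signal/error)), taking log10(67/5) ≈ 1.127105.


||x||/||e|| = 67/5.
log10(67/5) ≈ 1.127105.
20*log10(||x||/||e||) ≈ 20*1.127105 = 22.5421.
floor(22.5421) = 22.

22


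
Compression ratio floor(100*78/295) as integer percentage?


100*m/n = 100*78/295 ≈ 26.4407.
floor = 26.

26


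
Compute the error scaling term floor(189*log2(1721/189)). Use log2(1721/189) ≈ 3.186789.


log2(n/k) = log2(1721/189) ≈ 3.186789.
k*log2(n/k) ≈ 189*3.186789 = 602.303121.
floor(602.303121) = 602.

602


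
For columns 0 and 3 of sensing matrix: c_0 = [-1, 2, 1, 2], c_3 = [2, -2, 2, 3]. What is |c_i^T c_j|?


Inner product: -1*2 + 2*-2 + 1*2 + 2*3
Products: [-2, -4, 2, 6]
Sum = 2.
|dot| = 2.

2


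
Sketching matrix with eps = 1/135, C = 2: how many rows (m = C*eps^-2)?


1/eps = 135.
(1/eps)^2 = 18225.
m = 2*18225 = 36450.

36450


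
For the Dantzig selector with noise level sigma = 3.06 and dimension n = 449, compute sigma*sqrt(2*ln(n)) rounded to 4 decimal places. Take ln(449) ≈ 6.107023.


ln(449) ≈ 6.107023.
2*ln(n) ≈ 12.214046.
sqrt(2*ln(n)) ≈ sqrt(12.214046) ≈ 3.49486.
threshold ≈ 3.06*3.49486 = 10.6942716 ≈ 10.6943.

10.6943


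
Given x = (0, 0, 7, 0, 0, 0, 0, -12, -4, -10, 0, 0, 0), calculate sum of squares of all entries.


Non-zero entries: [(2, 7), (7, -12), (8, -4), (9, -10)]
Squares: [49, 144, 16, 100]
||x||_2^2 = sum = 309.

309


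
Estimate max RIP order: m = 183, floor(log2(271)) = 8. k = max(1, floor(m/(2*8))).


floor(log2(271)) = 8.
2*8 = 16.
m/(2*floor(log2(n))) = 183/16 ≈ 11.4375.
floor = 11.
k = max(1, 11) = 11.

11


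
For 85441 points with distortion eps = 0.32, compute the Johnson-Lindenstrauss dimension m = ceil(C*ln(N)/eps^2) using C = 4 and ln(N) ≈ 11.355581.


ln(85441) ≈ 11.355581.
eps^2 = 0.32^2 = 0.1024.
C*ln(N)/eps^2 ≈ 4*11.355581/0.1024 ≈ 443.5774.
m = ceil(443.5774) = 444.

444


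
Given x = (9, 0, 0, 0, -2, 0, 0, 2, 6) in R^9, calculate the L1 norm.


Non-zero entries: [(0, 9), (4, -2), (7, 2), (8, 6)]
Absolute values: [9, 2, 2, 6]
||x||_1 = sum = 19.

19


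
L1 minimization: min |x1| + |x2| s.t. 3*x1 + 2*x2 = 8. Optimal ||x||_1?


Axis intercepts:
  x1 = 8/3, x2 = 0: L1 = 8/3
  x1 = 0, x2 = 4: L1 = 4
x* = (8/3, 0)
||x*||_1 = 8/3.

8/3


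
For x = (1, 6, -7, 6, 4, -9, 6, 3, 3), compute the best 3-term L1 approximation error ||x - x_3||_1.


Sorted |x_i| descending: [9, 7, 6, 6, 6, 4, 3, 3, 1]
Keep top 3: [9, 7, 6]
Tail entries: [6, 6, 4, 3, 3, 1]
L1 error = sum of tail = 23.

23


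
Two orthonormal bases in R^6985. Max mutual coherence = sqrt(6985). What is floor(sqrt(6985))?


83^2 = 6889 <= 6985 < 7056 = 84^2, so 83 <= sqrt(6985) < 84.
floor(sqrt(6985)) = 83.

83


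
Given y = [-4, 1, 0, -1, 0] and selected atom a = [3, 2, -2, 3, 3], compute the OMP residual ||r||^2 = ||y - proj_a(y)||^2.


a^T a = 35.
a^T y = -13.
coeff = -13/35 = -13/35.
||r||^2 = 461/35.

461/35


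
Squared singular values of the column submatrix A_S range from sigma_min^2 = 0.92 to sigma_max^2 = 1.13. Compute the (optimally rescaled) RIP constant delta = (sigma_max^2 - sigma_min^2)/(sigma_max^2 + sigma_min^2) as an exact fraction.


lambda_max - lambda_min = 1.13 - 0.92 = 0.21.
lambda_max + lambda_min = 1.13 + 0.92 = 2.05.
delta = 0.21/2.05 = 21/205.

21/205


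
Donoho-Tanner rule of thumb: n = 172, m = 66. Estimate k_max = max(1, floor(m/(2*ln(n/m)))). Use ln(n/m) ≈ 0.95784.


n/m = 172/66 = 86/33.
ln(n/m) ≈ 0.95784.
2*ln(n/m) ≈ 1.91568.
m/(2*ln(n/m)) ≈ 66/1.91568 ≈ 34.4525.
floor = 34.
k_max = max(1, 34) = 34.

34


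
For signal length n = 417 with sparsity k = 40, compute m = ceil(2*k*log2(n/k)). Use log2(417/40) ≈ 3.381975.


log2(n/k) = log2(417/40) ≈ 3.381975.
2*k*log2(n/k) ≈ 2*40*3.381975 = 270.558.
m = ceil(270.558) = 271.

271


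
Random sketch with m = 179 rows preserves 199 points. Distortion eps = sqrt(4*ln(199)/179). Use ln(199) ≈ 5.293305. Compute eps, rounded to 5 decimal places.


ln(199) ≈ 5.293305.
4*ln(N)/m ≈ 4*5.293305/179 ≈ 0.11828615.
eps = sqrt(0.11828615) ≈ 0.3439275 ≈ 0.34393.

0.34393


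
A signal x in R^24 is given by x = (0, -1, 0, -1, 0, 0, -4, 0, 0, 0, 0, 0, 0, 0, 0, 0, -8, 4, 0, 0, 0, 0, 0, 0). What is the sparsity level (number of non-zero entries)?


Non-zero positions: [1, 3, 6, 16, 17].
Sparsity = 5.

5


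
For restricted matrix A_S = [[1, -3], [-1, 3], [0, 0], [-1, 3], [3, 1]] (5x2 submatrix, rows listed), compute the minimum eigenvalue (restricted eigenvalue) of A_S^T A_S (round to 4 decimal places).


A_S^T A_S = [[12, -6], [-6, 28]].
trace = 40.
det = 300.
disc = trace^2 - 4*det = 1600 - 4*300 = 400.
sqrt(400) = 20.
lam_min = (40 - 20)/2 = 10 = 10.0000.

10.0000


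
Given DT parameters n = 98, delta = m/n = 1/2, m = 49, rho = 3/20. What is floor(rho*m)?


m = 1/2*98 = 49.
rho = 3/20.
rho*m = 3/20*49 = 7.35.
k = floor(7.35) = 7.

7


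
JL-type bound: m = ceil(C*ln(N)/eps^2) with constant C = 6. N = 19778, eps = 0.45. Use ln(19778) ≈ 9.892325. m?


ln(19778) ≈ 9.892325.
eps^2 = 0.45^2 = 0.2025.
C*ln(N)/eps^2 ≈ 6*9.892325/0.2025 ≈ 293.1059.
m = ceil(293.1059) = 294.

294


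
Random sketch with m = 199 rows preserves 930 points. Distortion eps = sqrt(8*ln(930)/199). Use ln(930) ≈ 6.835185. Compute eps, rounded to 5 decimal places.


ln(930) ≈ 6.835185.
8*ln(N)/m ≈ 8*6.835185/199 ≈ 0.27478131.
eps = sqrt(0.27478131) ≈ 0.5241959 ≈ 0.52420.

0.52420


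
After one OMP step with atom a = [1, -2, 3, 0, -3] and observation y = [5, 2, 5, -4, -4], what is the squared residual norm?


a^T a = 23.
a^T y = 28.
coeff = 28/23 = 28/23.
||r||^2 = 1194/23.

1194/23


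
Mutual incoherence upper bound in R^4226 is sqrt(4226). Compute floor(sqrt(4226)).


65^2 = 4225 <= 4226 < 4356 = 66^2, so 65 <= sqrt(4226) < 66.
floor(sqrt(4226)) = 65.

65


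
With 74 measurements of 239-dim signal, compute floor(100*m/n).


100*m/n = 100*74/239 ≈ 30.9623.
floor = 30.

30


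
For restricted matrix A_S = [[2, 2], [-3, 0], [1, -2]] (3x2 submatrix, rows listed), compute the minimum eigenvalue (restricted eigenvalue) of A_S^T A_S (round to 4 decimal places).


A_S^T A_S = [[14, 2], [2, 8]].
trace = 22.
det = 108.
disc = trace^2 - 4*det = 484 - 4*108 = 52.
sqrt(52) ≈ 7.211103.
lam_min = (22 - sqrt(52))/2 ≈ (22 - 7.211103)/2 = 7.3944485 ≈ 7.3944.

7.3944


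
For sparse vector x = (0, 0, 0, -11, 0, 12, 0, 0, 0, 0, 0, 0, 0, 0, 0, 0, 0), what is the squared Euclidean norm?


Non-zero entries: [(3, -11), (5, 12)]
Squares: [121, 144]
||x||_2^2 = sum = 265.

265


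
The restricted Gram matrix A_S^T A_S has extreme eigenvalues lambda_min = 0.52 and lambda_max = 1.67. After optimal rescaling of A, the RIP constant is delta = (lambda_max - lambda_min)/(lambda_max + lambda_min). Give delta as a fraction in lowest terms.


lambda_max - lambda_min = 1.67 - 0.52 = 1.15.
lambda_max + lambda_min = 1.67 + 0.52 = 2.19.
delta = 1.15/2.19 = 115/219.

115/219


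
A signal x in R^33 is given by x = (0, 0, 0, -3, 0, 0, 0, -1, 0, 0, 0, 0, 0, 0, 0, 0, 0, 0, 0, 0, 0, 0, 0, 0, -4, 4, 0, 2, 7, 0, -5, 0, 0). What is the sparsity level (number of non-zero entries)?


Non-zero positions: [3, 7, 24, 25, 27, 28, 30].
Sparsity = 7.

7


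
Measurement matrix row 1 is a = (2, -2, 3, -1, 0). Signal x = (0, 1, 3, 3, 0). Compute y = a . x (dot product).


Non-zero terms: ['-2*1', '3*3', '-1*3']
Products: [-2, 9, -3]
y = sum = 4.

4


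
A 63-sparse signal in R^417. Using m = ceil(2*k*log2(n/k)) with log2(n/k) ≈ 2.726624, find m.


log2(n/k) = log2(417/63) ≈ 2.726624.
2*k*log2(n/k) ≈ 2*63*2.726624 = 343.554624.
m = ceil(343.554624) = 344.

344


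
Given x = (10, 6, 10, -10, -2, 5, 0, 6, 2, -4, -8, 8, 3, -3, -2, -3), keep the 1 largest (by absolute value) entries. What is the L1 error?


Sorted |x_i| descending: [10, 10, 10, 8, 8, 6, 6, 5, 4, 3, 3, 3, 2, 2, 2, 0]
Keep top 1: [10]
Tail entries: [10, 10, 8, 8, 6, 6, 5, 4, 3, 3, 3, 2, 2, 2, 0]
L1 error = sum of tail = 72.

72


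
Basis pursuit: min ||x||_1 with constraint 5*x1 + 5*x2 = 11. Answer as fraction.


Axis intercepts:
  x1 = 11/5, x2 = 0: L1 = 11/5
  x1 = 0, x2 = 11/5: L1 = 11/5
x* = (11/5, 0)
||x*||_1 = 11/5.

11/5


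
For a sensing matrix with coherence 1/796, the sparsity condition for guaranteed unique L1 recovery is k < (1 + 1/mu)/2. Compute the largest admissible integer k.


1/mu = 796.
1 + 1/mu = 797.
(1 + 1/mu)/2 = 398.5 is not an integer, so k_max = floor(398.5) = 398.

398


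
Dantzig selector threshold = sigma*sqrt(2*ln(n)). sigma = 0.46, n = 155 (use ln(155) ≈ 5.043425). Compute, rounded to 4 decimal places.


ln(155) ≈ 5.043425.
2*ln(n) ≈ 10.08685.
sqrt(2*ln(n)) ≈ sqrt(10.08685) ≈ 3.17598.
threshold ≈ 0.46*3.17598 = 1.4609508 ≈ 1.4610.

1.4610


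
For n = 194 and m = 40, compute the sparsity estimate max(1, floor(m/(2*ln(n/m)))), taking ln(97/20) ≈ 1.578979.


n/m = 194/40 = 97/20.
ln(n/m) ≈ 1.578979.
2*ln(n/m) ≈ 3.157958.
m/(2*ln(n/m)) ≈ 40/3.157958 ≈ 12.6664.
floor = 12.
k_max = max(1, 12) = 12.

12


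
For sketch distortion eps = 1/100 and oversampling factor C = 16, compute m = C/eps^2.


1/eps = 100.
(1/eps)^2 = 10000.
m = 16*10000 = 160000.

160000


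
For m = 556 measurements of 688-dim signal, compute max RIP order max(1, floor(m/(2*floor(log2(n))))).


floor(log2(688)) = 9.
2*9 = 18.
m/(2*floor(log2(n))) = 556/18 ≈ 30.8889.
floor = 30.
k = max(1, 30) = 30.

30


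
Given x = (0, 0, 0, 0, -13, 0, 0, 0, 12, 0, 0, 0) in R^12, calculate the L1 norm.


Non-zero entries: [(4, -13), (8, 12)]
Absolute values: [13, 12]
||x||_1 = sum = 25.

25


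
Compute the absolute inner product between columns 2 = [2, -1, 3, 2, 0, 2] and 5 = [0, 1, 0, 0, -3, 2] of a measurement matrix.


Inner product: 2*0 + -1*1 + 3*0 + 2*0 + 0*-3 + 2*2
Products: [0, -1, 0, 0, 0, 4]
Sum = 3.
|dot| = 3.

3


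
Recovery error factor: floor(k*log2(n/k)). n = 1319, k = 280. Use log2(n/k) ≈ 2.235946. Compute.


log2(n/k) = log2(1319/280) ≈ 2.235946.
k*log2(n/k) ≈ 280*2.235946 = 626.06488.
floor(626.06488) = 626.

626


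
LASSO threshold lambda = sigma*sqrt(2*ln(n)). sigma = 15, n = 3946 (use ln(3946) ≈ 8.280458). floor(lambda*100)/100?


ln(3946) ≈ 8.280458.
2*ln(n) ≈ 16.560916.
sqrt(2*ln(n)) ≈ sqrt(16.560916) ≈ 4.069511.
lambda ≈ 15*4.069511 = 61.042665.
floor(lambda*100)/100 = 61.04.

61.04


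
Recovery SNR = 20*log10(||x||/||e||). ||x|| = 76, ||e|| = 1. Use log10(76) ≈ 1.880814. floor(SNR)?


||x||/||e|| = 76/1 = 76.
log10(76) ≈ 1.880814.
20*log10(||x||/||e||) ≈ 20*1.880814 = 37.61628.
floor(37.61628) = 37.

37


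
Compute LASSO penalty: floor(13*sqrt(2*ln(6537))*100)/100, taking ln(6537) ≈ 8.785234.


ln(6537) ≈ 8.785234.
2*ln(n) ≈ 17.570468.
sqrt(2*ln(n)) ≈ sqrt(17.570468) ≈ 4.191714.
lambda ≈ 13*4.191714 = 54.492282.
floor(lambda*100)/100 = 54.49.

54.49


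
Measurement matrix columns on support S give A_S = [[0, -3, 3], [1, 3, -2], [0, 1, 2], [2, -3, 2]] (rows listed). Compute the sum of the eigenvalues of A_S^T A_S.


Sum of eigenvalues of A_S^T A_S = trace(A_S^T A_S) = sum of squared column norms of A_S.
A_S^T A_S diagonal: [5, 28, 21].
trace = 5 + 28 + 21 = 54.

54


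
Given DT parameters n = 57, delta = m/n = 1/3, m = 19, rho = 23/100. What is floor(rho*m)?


m = 1/3*57 = 19.
rho = 23/100.
rho*m = 23/100*19 = 4.37.
k = floor(4.37) = 4.

4


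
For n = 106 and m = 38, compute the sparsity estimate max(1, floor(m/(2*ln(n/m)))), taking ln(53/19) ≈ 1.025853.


n/m = 106/38 = 53/19.
ln(n/m) ≈ 1.025853.
2*ln(n/m) ≈ 2.051706.
m/(2*ln(n/m)) ≈ 38/2.051706 ≈ 18.5212.
floor = 18.
k_max = max(1, 18) = 18.

18


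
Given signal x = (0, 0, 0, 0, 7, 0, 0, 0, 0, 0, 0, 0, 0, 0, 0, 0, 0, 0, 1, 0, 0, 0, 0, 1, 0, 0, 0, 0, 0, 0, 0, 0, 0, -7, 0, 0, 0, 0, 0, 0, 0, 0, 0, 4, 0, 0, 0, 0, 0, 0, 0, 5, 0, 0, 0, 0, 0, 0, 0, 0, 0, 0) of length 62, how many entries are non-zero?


Non-zero positions: [4, 18, 23, 33, 43, 51].
Sparsity = 6.

6


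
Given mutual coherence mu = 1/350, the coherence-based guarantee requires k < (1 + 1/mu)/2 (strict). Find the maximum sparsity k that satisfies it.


1/mu = 350.
1 + 1/mu = 351.
(1 + 1/mu)/2 = 175.5 is not an integer, so k_max = floor(175.5) = 175.

175


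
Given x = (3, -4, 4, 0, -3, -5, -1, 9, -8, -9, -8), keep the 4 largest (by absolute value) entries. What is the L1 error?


Sorted |x_i| descending: [9, 9, 8, 8, 5, 4, 4, 3, 3, 1, 0]
Keep top 4: [9, 9, 8, 8]
Tail entries: [5, 4, 4, 3, 3, 1, 0]
L1 error = sum of tail = 20.

20


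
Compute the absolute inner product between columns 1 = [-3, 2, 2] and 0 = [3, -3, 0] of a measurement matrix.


Inner product: -3*3 + 2*-3 + 2*0
Products: [-9, -6, 0]
Sum = -15.
|dot| = 15.

15


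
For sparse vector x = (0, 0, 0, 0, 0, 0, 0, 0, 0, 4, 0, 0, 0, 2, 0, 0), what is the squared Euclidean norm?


Non-zero entries: [(9, 4), (13, 2)]
Squares: [16, 4]
||x||_2^2 = sum = 20.

20


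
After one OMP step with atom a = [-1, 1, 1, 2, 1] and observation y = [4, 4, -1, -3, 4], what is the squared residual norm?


a^T a = 8.
a^T y = -3.
coeff = -3/8 = -3/8.
||r||^2 = 455/8.

455/8


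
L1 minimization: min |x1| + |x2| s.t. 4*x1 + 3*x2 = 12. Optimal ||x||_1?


Axis intercepts:
  x1 = 3, x2 = 0: L1 = 3
  x1 = 0, x2 = 4: L1 = 4
x* = (3, 0)
||x*||_1 = 3.

3


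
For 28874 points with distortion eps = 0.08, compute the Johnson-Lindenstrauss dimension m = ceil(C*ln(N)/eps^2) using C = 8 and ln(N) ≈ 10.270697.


ln(28874) ≈ 10.270697.
eps^2 = 0.08^2 = 0.0064.
C*ln(N)/eps^2 ≈ 8*10.270697/0.0064 ≈ 12838.3713.
m = ceil(12838.3713) = 12839.

12839


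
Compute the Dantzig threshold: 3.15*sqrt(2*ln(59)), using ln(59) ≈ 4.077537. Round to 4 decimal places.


ln(59) ≈ 4.077537.
2*ln(n) ≈ 8.155074.
sqrt(2*ln(n)) ≈ sqrt(8.155074) ≈ 2.855709.
threshold ≈ 3.15*2.855709 = 8.99548335 ≈ 8.9955.

8.9955


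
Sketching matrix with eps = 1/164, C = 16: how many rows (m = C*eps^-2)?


1/eps = 164.
(1/eps)^2 = 26896.
m = 16*26896 = 430336.

430336


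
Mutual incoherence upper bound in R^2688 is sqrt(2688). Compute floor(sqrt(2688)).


51^2 = 2601 <= 2688 < 2704 = 52^2, so 51 <= sqrt(2688) < 52.
floor(sqrt(2688)) = 51.

51


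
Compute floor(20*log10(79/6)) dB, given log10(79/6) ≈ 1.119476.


||x||/||e|| = 79/6.
log10(79/6) ≈ 1.119476.
20*log10(||x||/||e||) ≈ 20*1.119476 = 22.38952.
floor(22.38952) = 22.

22


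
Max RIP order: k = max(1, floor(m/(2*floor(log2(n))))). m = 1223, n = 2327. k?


floor(log2(2327)) = 11.
2*11 = 22.
m/(2*floor(log2(n))) = 1223/22 ≈ 55.5909.
floor = 55.
k = max(1, 55) = 55.

55


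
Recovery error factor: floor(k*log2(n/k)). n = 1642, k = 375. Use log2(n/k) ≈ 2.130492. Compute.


log2(n/k) = log2(1642/375) ≈ 2.130492.
k*log2(n/k) ≈ 375*2.130492 = 798.9345.
floor(798.9345) = 798.

798


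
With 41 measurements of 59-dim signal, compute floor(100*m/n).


100*m/n = 100*41/59 ≈ 69.4915.
floor = 69.

69


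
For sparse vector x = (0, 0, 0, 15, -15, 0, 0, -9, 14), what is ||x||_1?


Non-zero entries: [(3, 15), (4, -15), (7, -9), (8, 14)]
Absolute values: [15, 15, 9, 14]
||x||_1 = sum = 53.

53


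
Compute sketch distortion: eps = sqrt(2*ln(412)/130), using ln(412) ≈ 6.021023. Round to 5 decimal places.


ln(412) ≈ 6.021023.
2*ln(N)/m ≈ 2*6.021023/130 ≈ 0.09263112.
eps = sqrt(0.09263112) ≈ 0.3043536 ≈ 0.30435.

0.30435


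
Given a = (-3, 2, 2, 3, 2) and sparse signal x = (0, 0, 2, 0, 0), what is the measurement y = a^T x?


Non-zero terms: ['2*2']
Products: [4]
y = sum = 4.

4


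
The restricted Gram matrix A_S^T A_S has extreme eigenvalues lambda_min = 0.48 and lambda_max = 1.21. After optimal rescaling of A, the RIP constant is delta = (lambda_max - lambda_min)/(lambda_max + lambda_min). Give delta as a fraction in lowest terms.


lambda_max - lambda_min = 1.21 - 0.48 = 0.73.
lambda_max + lambda_min = 1.21 + 0.48 = 1.69.
delta = 0.73/1.69 = 73/169.

73/169


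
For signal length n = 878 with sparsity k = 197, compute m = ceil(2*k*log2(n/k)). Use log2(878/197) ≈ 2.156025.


log2(n/k) = log2(878/197) ≈ 2.156025.
2*k*log2(n/k) ≈ 2*197*2.156025 = 849.47385.
m = ceil(849.47385) = 850.

850


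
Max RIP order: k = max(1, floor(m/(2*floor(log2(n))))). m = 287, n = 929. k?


floor(log2(929)) = 9.
2*9 = 18.
m/(2*floor(log2(n))) = 287/18 ≈ 15.9444.
floor = 15.
k = max(1, 15) = 15.

15


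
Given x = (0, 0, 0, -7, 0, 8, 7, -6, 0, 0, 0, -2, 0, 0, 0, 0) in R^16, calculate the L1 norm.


Non-zero entries: [(3, -7), (5, 8), (6, 7), (7, -6), (11, -2)]
Absolute values: [7, 8, 7, 6, 2]
||x||_1 = sum = 30.

30


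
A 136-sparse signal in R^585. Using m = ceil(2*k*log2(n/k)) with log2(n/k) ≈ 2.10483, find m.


log2(n/k) = log2(585/136) ≈ 2.10483.
2*k*log2(n/k) ≈ 2*136*2.10483 = 572.51376.
m = ceil(572.51376) = 573.

573


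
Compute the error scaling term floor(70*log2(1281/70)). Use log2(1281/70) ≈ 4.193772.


log2(n/k) = log2(1281/70) ≈ 4.193772.
k*log2(n/k) ≈ 70*4.193772 = 293.56404.
floor(293.56404) = 293.

293


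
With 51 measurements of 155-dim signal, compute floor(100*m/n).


100*m/n = 100*51/155 ≈ 32.9032.
floor = 32.

32


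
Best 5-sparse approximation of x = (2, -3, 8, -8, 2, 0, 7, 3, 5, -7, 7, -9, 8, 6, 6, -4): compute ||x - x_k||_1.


Sorted |x_i| descending: [9, 8, 8, 8, 7, 7, 7, 6, 6, 5, 4, 3, 3, 2, 2, 0]
Keep top 5: [9, 8, 8, 8, 7]
Tail entries: [7, 7, 6, 6, 5, 4, 3, 3, 2, 2, 0]
L1 error = sum of tail = 45.

45


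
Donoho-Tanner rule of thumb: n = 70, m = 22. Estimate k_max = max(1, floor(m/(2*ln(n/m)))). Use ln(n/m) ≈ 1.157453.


n/m = 70/22 = 35/11.
ln(n/m) ≈ 1.157453.
2*ln(n/m) ≈ 2.314906.
m/(2*ln(n/m)) ≈ 22/2.314906 ≈ 9.5036.
floor = 9.
k_max = max(1, 9) = 9.

9


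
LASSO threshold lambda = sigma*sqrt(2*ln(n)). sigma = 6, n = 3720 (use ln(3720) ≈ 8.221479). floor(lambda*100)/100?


ln(3720) ≈ 8.221479.
2*ln(n) ≈ 16.442958.
sqrt(2*ln(n)) ≈ sqrt(16.442958) ≈ 4.054992.
lambda ≈ 6*4.054992 = 24.329952.
floor(lambda*100)/100 = 24.32.

24.32


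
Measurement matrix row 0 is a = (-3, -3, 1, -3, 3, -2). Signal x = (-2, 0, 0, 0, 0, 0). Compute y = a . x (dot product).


Non-zero terms: ['-3*-2']
Products: [6]
y = sum = 6.

6


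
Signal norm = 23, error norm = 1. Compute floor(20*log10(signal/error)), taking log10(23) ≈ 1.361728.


||x||/||e|| = 23/1 = 23.
log10(23) ≈ 1.361728.
20*log10(||x||/||e||) ≈ 20*1.361728 = 27.23456.
floor(27.23456) = 27.

27


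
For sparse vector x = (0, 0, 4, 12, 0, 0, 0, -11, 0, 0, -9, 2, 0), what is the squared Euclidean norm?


Non-zero entries: [(2, 4), (3, 12), (7, -11), (10, -9), (11, 2)]
Squares: [16, 144, 121, 81, 4]
||x||_2^2 = sum = 366.

366


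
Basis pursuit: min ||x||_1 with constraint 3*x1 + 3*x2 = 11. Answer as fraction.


Axis intercepts:
  x1 = 11/3, x2 = 0: L1 = 11/3
  x1 = 0, x2 = 11/3: L1 = 11/3
x* = (11/3, 0)
||x*||_1 = 11/3.

11/3


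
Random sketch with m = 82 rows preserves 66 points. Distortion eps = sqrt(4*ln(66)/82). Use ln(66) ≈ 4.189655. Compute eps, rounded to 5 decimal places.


ln(66) ≈ 4.189655.
4*ln(N)/m ≈ 4*4.189655/82 ≈ 0.20437341.
eps = sqrt(0.20437341) ≈ 0.4520768 ≈ 0.45208.

0.45208


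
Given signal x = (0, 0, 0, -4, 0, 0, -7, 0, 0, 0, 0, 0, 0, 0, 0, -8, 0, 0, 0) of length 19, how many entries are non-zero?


Non-zero positions: [3, 6, 15].
Sparsity = 3.

3


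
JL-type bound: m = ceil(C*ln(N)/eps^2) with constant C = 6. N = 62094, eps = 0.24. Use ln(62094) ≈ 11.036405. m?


ln(62094) ≈ 11.036405.
eps^2 = 0.24^2 = 0.0576.
C*ln(N)/eps^2 ≈ 6*11.036405/0.0576 ≈ 1149.6255.
m = ceil(1149.6255) = 1150.

1150


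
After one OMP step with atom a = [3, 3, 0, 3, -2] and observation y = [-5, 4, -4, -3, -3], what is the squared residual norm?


a^T a = 31.
a^T y = -6.
coeff = -6/31 = -6/31.
||r||^2 = 2289/31.

2289/31


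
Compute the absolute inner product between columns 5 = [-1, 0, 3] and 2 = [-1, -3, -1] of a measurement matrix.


Inner product: -1*-1 + 0*-3 + 3*-1
Products: [1, 0, -3]
Sum = -2.
|dot| = 2.

2


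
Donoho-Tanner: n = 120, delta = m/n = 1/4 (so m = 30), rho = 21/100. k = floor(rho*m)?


m = 1/4*120 = 30.
rho = 21/100.
rho*m = 21/100*30 = 6.3.
k = floor(6.3) = 6.

6


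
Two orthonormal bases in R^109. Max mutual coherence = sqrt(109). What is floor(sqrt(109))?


10^2 = 100 <= 109 < 121 = 11^2, so 10 <= sqrt(109) < 11.
floor(sqrt(109)) = 10.

10


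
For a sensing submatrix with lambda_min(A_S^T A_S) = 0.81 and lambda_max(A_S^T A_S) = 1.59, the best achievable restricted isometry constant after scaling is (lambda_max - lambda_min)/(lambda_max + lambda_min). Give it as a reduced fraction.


lambda_max - lambda_min = 1.59 - 0.81 = 0.78.
lambda_max + lambda_min = 1.59 + 0.81 = 2.40.
delta = 0.78/2.40 = 78/240 = 13/40.

13/40


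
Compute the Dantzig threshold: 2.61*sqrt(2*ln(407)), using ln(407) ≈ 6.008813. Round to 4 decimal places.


ln(407) ≈ 6.008813.
2*ln(n) ≈ 12.017626.
sqrt(2*ln(n)) ≈ sqrt(12.017626) ≈ 3.466645.
threshold ≈ 2.61*3.466645 = 9.04794345 ≈ 9.0479.

9.0479


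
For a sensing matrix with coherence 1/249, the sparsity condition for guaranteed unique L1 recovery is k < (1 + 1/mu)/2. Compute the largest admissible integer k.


1/mu = 249.
1 + 1/mu = 250.
(1 + 1/mu)/2 = 125 is an integer and the inequality is strict, so k_max = 125 - 1 = 124.

124


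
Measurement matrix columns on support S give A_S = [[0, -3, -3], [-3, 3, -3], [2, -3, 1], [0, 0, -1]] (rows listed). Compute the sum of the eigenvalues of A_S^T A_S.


Sum of eigenvalues of A_S^T A_S = trace(A_S^T A_S) = sum of squared column norms of A_S.
A_S^T A_S diagonal: [13, 27, 20].
trace = 13 + 27 + 20 = 60.

60


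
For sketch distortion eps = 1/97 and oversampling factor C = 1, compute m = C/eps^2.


1/eps = 97.
(1/eps)^2 = 9409.
m = 1*9409 = 9409.

9409


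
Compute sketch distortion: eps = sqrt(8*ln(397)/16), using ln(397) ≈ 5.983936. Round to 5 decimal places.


ln(397) ≈ 5.983936.
8*ln(N)/m ≈ 8*5.983936/16 ≈ 2.991968.
eps = sqrt(2.991968) ≈ 1.7297306 ≈ 1.72973.

1.72973


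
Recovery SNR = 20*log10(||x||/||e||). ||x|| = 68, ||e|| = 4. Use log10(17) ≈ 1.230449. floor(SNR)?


||x||/||e|| = 68/4 = 17.
log10(17) ≈ 1.230449.
20*log10(||x||/||e||) ≈ 20*1.230449 = 24.60898.
floor(24.60898) = 24.

24


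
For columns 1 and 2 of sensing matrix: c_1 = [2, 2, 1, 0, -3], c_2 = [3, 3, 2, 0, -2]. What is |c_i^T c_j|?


Inner product: 2*3 + 2*3 + 1*2 + 0*0 + -3*-2
Products: [6, 6, 2, 0, 6]
Sum = 20.
|dot| = 20.

20


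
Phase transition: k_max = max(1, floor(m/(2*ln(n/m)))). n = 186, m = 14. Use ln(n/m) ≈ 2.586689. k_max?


n/m = 186/14 = 93/7.
ln(n/m) ≈ 2.586689.
2*ln(n/m) ≈ 5.173378.
m/(2*ln(n/m)) ≈ 14/5.173378 ≈ 2.7062.
floor = 2.
k_max = max(1, 2) = 2.

2


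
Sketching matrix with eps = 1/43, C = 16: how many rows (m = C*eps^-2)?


1/eps = 43.
(1/eps)^2 = 1849.
m = 16*1849 = 29584.

29584


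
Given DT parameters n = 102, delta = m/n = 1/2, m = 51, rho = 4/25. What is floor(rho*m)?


m = 1/2*102 = 51.
rho = 4/25.
rho*m = 4/25*51 = 8.16.
k = floor(8.16) = 8.

8


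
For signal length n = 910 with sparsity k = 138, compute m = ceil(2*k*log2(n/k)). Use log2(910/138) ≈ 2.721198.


log2(n/k) = log2(910/138) ≈ 2.721198.
2*k*log2(n/k) ≈ 2*138*2.721198 = 751.050648.
m = ceil(751.050648) = 752.

752


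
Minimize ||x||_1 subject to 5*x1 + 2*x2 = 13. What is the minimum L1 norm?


Axis intercepts:
  x1 = 13/5, x2 = 0: L1 = 13/5
  x1 = 0, x2 = 13/2: L1 = 13/2
x* = (13/5, 0)
||x*||_1 = 13/5.

13/5


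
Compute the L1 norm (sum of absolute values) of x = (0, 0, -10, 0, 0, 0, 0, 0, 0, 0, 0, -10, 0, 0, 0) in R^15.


Non-zero entries: [(2, -10), (11, -10)]
Absolute values: [10, 10]
||x||_1 = sum = 20.

20


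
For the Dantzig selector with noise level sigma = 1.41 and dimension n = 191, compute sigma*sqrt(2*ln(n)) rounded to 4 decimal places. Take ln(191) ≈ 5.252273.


ln(191) ≈ 5.252273.
2*ln(n) ≈ 10.504546.
sqrt(2*ln(n)) ≈ sqrt(10.504546) ≈ 3.241072.
threshold ≈ 1.41*3.241072 = 4.56991152 ≈ 4.5699.

4.5699


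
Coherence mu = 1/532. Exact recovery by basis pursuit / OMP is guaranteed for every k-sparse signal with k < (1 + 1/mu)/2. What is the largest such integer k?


1/mu = 532.
1 + 1/mu = 533.
(1 + 1/mu)/2 = 266.5 is not an integer, so k_max = floor(266.5) = 266.

266


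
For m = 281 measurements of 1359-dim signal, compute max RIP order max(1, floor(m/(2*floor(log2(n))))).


floor(log2(1359)) = 10.
2*10 = 20.
m/(2*floor(log2(n))) = 281/20 ≈ 14.05.
floor = 14.
k = max(1, 14) = 14.

14


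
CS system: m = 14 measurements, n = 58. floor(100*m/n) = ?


100*m/n = 100*14/58 ≈ 24.1379.
floor = 24.

24


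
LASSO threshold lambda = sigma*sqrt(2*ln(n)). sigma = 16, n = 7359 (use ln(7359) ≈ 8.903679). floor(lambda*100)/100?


ln(7359) ≈ 8.903679.
2*ln(n) ≈ 17.807358.
sqrt(2*ln(n)) ≈ sqrt(17.807358) ≈ 4.219877.
lambda ≈ 16*4.219877 = 67.518032.
floor(lambda*100)/100 = 67.51.

67.51
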